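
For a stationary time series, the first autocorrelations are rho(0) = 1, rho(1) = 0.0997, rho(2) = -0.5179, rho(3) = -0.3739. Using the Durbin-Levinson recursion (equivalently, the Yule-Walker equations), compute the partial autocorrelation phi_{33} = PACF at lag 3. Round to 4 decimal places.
\phi_{33} = -0.3409

The PACF at lag k is phi_{kk}, the last component of the solution
to the Yule-Walker system G_k phi = r_k where
  (G_k)_{ij} = rho(|i - j|), (r_k)_i = rho(i), i,j = 1..k.
Equivalently, Durbin-Levinson gives phi_{kk} iteratively:
  phi_{11} = rho(1)
  phi_{kk} = [rho(k) - sum_{j=1..k-1} phi_{k-1,j} rho(k-j)]
            / [1 - sum_{j=1..k-1} phi_{k-1,j} rho(j)],
  phi_{k,j} = phi_{k-1,j} - phi_{kk} phi_{k-1,k-j},  j = 1..k-1.
Step k = 1:
  phi_11 = rho(1) = 0.0997.
Step k = 2:
  phi_22 = [rho(2) - phi_11 rho(1)] / [1 - phi_11 rho(1)] = [-0.5179 - (0.0997)(0.0997)] / [1 - (0.0997)(0.0997)]
         = -0.52784009 / 0.99005991 = -0.53314.
  Update: phi_21 = phi_11 - phi_22 phi_11 = 0.0997 - (-0.53314)(0.0997) = 0.152854.
Step k = 3:
  phi_33 = [rho(3) - phi_21 rho(2) - phi_22 rho(1)] / [1 - phi_21 rho(1) - phi_22 rho(2)]
    numerator   = -0.3739 - (0.152854)(-0.5179) - (-0.53314)(0.0997) = -0.24158289
    denominator = 1 - (0.152854)(0.0997) - (-0.53314)(-0.5179) = 0.70864748
  phi_33 = -0.24158289 / 0.70864748 = -0.3409.
Therefore phi_{33} = -0.3409.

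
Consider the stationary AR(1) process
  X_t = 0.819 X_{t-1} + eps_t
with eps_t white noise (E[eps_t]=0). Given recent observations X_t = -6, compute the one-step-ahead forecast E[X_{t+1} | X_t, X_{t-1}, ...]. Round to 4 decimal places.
E[X_{t+1} \mid \mathcal F_t] = -4.9140

For an AR(p) model X_t = c + sum_i phi_i X_{t-i} + eps_t, the
one-step-ahead conditional mean is
  E[X_{t+1} | X_t, ...] = c + sum_i phi_i X_{t+1-i}.
Substitute known values:
  E[X_{t+1} | ...] = (0.819) * (-6)
                   = -4.9140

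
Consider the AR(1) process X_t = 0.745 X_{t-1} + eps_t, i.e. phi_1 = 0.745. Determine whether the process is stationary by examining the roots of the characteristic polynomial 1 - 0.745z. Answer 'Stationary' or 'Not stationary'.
\text{Stationary}

The AR(p) characteristic polynomial is P(z) = 1 - 0.745z.
Stationarity requires all roots to lie outside the unit circle, i.e. |z| > 1 for every root.
This is linear in z: 1 + (-0.745) z = 0  =>  z = -1/(-0.745) = 1.342282,  |z| = 1.342282.
Moduli of all roots: 1.3423.
All moduli strictly greater than 1? Yes.
Verdict: Stationary.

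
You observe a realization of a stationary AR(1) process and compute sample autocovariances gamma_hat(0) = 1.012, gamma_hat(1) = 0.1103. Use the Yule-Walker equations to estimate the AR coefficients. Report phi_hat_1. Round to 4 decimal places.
\hat\phi_{1} = 0.1090

The Yule-Walker equations for an AR(p) process read, in matrix form,
  Gamma_p phi = r_p,   with   (Gamma_p)_{ij} = gamma(|i - j|),
                       (r_p)_i = gamma(i),   i,j = 1..p.
Substitute the sample gammas (Toeplitz matrix and right-hand side of size 1):
  Gamma_p = [[1.012]]
  r_p     = [0.1103]
With p = 1 this is the single equation gamma(0) phi_1 = gamma(1):
  phi_hat_1 = gamma(1) / gamma(0) = 0.1103 / 1.012 = 0.1090.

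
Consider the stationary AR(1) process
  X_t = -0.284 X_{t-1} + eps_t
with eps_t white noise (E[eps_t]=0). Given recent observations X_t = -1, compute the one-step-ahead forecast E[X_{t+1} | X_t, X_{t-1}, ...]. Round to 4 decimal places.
E[X_{t+1} \mid \mathcal F_t] = 0.2840

For an AR(p) model X_t = c + sum_i phi_i X_{t-i} + eps_t, the
one-step-ahead conditional mean is
  E[X_{t+1} | X_t, ...] = c + sum_i phi_i X_{t+1-i}.
Substitute known values:
  E[X_{t+1} | ...] = (-0.284) * (-1)
                   = 0.2840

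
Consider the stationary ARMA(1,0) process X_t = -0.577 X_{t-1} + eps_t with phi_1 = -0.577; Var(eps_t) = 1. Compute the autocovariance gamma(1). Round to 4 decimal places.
\gamma(1) = -0.8650

Multiply the model equation by X_{t-k} and take expectations. With theta_0 = psi_0 = 1 and psi_j the MA(infinity) weights, this gives
  gamma(k) - sum_i phi_i gamma(k-i) = c_k,
  c_k = sigma^2 * sum_{j=k..q} theta_j psi_{j-k}   (c_k = 0 for k > q),
using gamma(-m) = gamma(m).
Pure AR (q = 0): c_0 = sigma^2 = 1, c_k = 0 for k >= 1.
Equations for k = 0 and k = 1 (AR order 1):
  gamma(0) = phi_1 gamma(1) + c_0
  gamma(1) = phi_1 gamma(0) + c_1
Substituting the second into the first: gamma(0) (1 - phi_1^2) = c_0 + phi_1 c_1, so
  gamma(0) = c_0 / (1 - phi_1^2) = 1 / (1 - (-0.577)^2) = 1 / 0.667071 = 1.499091.
  gamma(1) = phi_1 gamma(0) = (-0.577)(1.499091) = -0.864975.
Therefore gamma(1) = -0.8650 (to 4 decimal places).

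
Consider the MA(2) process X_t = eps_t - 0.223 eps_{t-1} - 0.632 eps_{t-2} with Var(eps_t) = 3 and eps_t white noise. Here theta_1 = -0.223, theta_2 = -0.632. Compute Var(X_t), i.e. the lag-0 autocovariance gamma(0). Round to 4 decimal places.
\gamma(0) = 4.3475

For an MA(q) process X_t = eps_t + sum_i theta_i eps_{t-i} with
Var(eps_t) = sigma^2, the variance is
  gamma(0) = sigma^2 * (1 + sum_i theta_i^2).
  sum_i theta_i^2 = (-0.223)^2 + (-0.632)^2 = 0.049729 + 0.399424 = 0.449153.
  gamma(0) = 3 * (1 + 0.449153) = 3 * 1.449153 = 4.347459, which rounds to 4.3475.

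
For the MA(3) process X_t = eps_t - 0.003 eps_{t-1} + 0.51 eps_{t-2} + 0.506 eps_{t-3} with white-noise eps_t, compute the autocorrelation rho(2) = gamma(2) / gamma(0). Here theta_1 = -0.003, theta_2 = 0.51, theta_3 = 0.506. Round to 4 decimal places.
\rho(2) = 0.3354

For an MA(q) process with theta_0 = 1, the autocovariance is
  gamma(k) = sigma^2 * sum_{i=0..q-k} theta_i * theta_{i+k},
and rho(k) = gamma(k) / gamma(0). Sigma^2 cancels.
  numerator   = (1)*(0.51) + (-0.003)*(0.506) = 0.508482.
  denominator = (1)^2 + (-0.003)^2 + (0.51)^2 + (0.506)^2 = 1.516145.
  rho(2) = 0.508482 / 1.516145 = 0.3354.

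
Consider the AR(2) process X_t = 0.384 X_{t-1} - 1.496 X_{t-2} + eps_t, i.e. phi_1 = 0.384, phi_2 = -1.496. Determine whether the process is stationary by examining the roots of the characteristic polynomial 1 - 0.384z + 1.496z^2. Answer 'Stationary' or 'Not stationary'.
\text{Not stationary}

The AR(p) characteristic polynomial is P(z) = 1 - 0.384z + 1.496z^2.
Stationarity requires all roots to lie outside the unit circle, i.e. |z| > 1 for every root.
Set 1 + (-0.384) z + (1.496) z^2 = 0, i.e. a z^2 + b z + c = 0 with a = 1.496, b = -0.384, c = 1.
Discriminant D = b^2 - 4ac = (-0.384)^2 - 4*(1.496)*1 = 0.147456 - (5.984) = -5.836544.
D < 0, so the roots are the complex-conjugate pair z = (-b +/- i sqrt(-D)) / (2a) = 0.1283 +/- 0.8075i.
For a conjugate pair |z|^2 = z * conj(z) = (product of roots) = c/a = 1/(1.496) = 0.668449, so |z| = sqrt(0.668449) = 0.8176 for both roots.
Moduli of all roots: 0.8176, 0.8176.
All moduli strictly greater than 1? No.
Verdict: Not stationary.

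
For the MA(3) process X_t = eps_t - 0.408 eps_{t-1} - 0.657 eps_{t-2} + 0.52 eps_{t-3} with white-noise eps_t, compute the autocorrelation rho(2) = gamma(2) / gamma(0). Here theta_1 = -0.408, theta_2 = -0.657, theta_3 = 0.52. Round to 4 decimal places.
\rho(2) = -0.4652

For an MA(q) process with theta_0 = 1, the autocovariance is
  gamma(k) = sigma^2 * sum_{i=0..q-k} theta_i * theta_{i+k},
and rho(k) = gamma(k) / gamma(0). Sigma^2 cancels.
  numerator   = (1)*(-0.657) + (-0.408)*(0.52) = -0.86916.
  denominator = (1)^2 + (-0.408)^2 + (-0.657)^2 + (0.52)^2 = 1.868513.
  rho(2) = -0.86916 / 1.868513 = -0.4652.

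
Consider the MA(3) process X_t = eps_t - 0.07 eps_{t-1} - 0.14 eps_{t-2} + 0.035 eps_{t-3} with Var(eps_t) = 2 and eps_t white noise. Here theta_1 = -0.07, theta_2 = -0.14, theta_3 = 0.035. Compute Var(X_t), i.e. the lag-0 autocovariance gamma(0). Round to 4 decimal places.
\gamma(0) = 2.0515

For an MA(q) process X_t = eps_t + sum_i theta_i eps_{t-i} with
Var(eps_t) = sigma^2, the variance is
  gamma(0) = sigma^2 * (1 + sum_i theta_i^2).
  sum_i theta_i^2 = (-0.07)^2 + (-0.14)^2 + (0.035)^2 = 0.0049 + 0.0196 + 0.001225 = 0.025725.
  gamma(0) = 2 * (1 + 0.025725) = 2 * 1.025725 = 2.05145, which rounds to 2.0515.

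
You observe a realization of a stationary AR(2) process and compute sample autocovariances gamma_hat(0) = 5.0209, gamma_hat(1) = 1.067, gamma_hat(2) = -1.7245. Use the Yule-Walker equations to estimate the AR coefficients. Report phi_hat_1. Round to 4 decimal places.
\hat\phi_{1} = 0.2990

The Yule-Walker equations for an AR(p) process read, in matrix form,
  Gamma_p phi = r_p,   with   (Gamma_p)_{ij} = gamma(|i - j|),
                       (r_p)_i = gamma(i),   i,j = 1..p.
Substitute the sample gammas (Toeplitz matrix and right-hand side of size 2):
  Gamma_p = [[5.0209, 1.067], [1.067, 5.0209]]
  r_p     = [1.067, -1.7245]
Written out:
  5.0209 phi_1 + 1.067 phi_2 = 1.067
  1.067 phi_1 + 5.0209 phi_2 = -1.7245
Solve by Cramer's rule:
  det = gamma(0)^2 - gamma(1)^2 = (5.0209)^2 - (1.067)^2 = 25.20943681 - 1.138489 = 24.07094781
  phi_hat_1 = [gamma(1) gamma(0) - gamma(1) gamma(2)] / det = [(1.067)(5.0209) - (1.067)(-1.7245)] / 24.07094781 = 7.1973418 / 24.07094781 = 0.299
  phi_hat_2 = [gamma(0) gamma(2) - gamma(1)^2] / det = [(5.0209)(-1.7245) - (1.067)^2] / 24.07094781 = -9.79703105 / 24.07094781 = -0.407
So phi_hat = [0.2990, -0.4070].
Therefore phi_hat_1 = 0.2990.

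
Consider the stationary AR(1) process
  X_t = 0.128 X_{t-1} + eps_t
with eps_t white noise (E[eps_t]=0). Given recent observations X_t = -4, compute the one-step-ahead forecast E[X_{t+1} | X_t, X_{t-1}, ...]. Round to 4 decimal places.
E[X_{t+1} \mid \mathcal F_t] = -0.5120

For an AR(p) model X_t = c + sum_i phi_i X_{t-i} + eps_t, the
one-step-ahead conditional mean is
  E[X_{t+1} | X_t, ...] = c + sum_i phi_i X_{t+1-i}.
Substitute known values:
  E[X_{t+1} | ...] = (0.128) * (-4)
                   = -0.5120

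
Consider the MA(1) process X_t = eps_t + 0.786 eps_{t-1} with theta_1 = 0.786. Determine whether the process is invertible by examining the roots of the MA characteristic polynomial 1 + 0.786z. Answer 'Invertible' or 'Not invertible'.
\text{Invertible}

The MA(q) characteristic polynomial is P(z) = 1 + 0.786z.
Invertibility requires all roots to lie outside the unit circle, i.e. |z| > 1 for every root.
This is linear in z: 1 + (0.786) z = 0  =>  z = -1/(0.786) = -1.272265,  |z| = 1.272265.
Moduli of all roots: 1.2723.
All moduli strictly greater than 1? Yes.
Verdict: Invertible.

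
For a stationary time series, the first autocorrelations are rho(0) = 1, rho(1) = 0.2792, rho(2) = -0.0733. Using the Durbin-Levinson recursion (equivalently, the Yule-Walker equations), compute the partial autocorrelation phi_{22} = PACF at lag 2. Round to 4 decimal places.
\phi_{22} = -0.1640

The PACF at lag k is phi_{kk}, the last component of the solution
to the Yule-Walker system G_k phi = r_k where
  (G_k)_{ij} = rho(|i - j|), (r_k)_i = rho(i), i,j = 1..k.
Equivalently, Durbin-Levinson gives phi_{kk} iteratively:
  phi_{11} = rho(1)
  phi_{kk} = [rho(k) - sum_{j=1..k-1} phi_{k-1,j} rho(k-j)]
            / [1 - sum_{j=1..k-1} phi_{k-1,j} rho(j)],
  phi_{k,j} = phi_{k-1,j} - phi_{kk} phi_{k-1,k-j},  j = 1..k-1.
Step k = 1:
  phi_11 = rho(1) = 0.2792.
Step k = 2:
  phi_22 = [rho(2) - phi_11 rho(1)] / [1 - phi_11 rho(1)] = [-0.0733 - (0.2792)(0.2792)] / [1 - (0.2792)(0.2792)]
         = -0.15125264 / 0.92204736 = -0.164.
Therefore phi_{22} = -0.1640.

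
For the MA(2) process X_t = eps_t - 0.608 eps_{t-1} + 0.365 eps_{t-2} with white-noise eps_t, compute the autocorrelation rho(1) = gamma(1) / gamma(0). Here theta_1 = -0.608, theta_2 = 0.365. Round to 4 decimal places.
\rho(1) = -0.5522

For an MA(q) process with theta_0 = 1, the autocovariance is
  gamma(k) = sigma^2 * sum_{i=0..q-k} theta_i * theta_{i+k},
and rho(k) = gamma(k) / gamma(0). Sigma^2 cancels.
  numerator   = (1)*(-0.608) + (-0.608)*(0.365) = -0.82992.
  denominator = (1)^2 + (-0.608)^2 + (0.365)^2 = 1.502889.
  rho(1) = -0.82992 / 1.502889 = -0.5522.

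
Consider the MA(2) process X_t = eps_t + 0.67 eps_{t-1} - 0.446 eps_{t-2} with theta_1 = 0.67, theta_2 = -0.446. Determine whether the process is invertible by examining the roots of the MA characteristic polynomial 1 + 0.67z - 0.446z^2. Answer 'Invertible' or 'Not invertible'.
\text{Not invertible}

The MA(q) characteristic polynomial is P(z) = 1 + 0.67z - 0.446z^2.
Invertibility requires all roots to lie outside the unit circle, i.e. |z| > 1 for every root.
Set 1 + (0.67) z + (-0.446) z^2 = 0, i.e. a z^2 + b z + c = 0 with a = -0.446, b = 0.67, c = 1.
Discriminant D = b^2 - 4ac = (0.67)^2 - 4*(-0.446)*1 = 0.4489 - (-1.784) = 2.2329.
D >= 0, so the roots are real: z = (-b +/- sqrt(D)) / (2a) = (-0.67 +/- 1.494289) / (-0.892).
  z_1 = (-0.67 + 1.494289) / (-0.892) = -0.9241,   |z_1| = 0.9241.
  z_2 = (-0.67 - 1.494289) / (-0.892) = 2.4263,   |z_2| = 2.4263.
Moduli of all roots: 0.9241, 2.4263.
All moduli strictly greater than 1? No.
Verdict: Not invertible.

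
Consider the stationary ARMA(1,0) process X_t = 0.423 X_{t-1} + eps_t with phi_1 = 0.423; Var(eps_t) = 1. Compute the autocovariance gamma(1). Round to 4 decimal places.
\gamma(1) = 0.5152

Multiply the model equation by X_{t-k} and take expectations. With theta_0 = psi_0 = 1 and psi_j the MA(infinity) weights, this gives
  gamma(k) - sum_i phi_i gamma(k-i) = c_k,
  c_k = sigma^2 * sum_{j=k..q} theta_j psi_{j-k}   (c_k = 0 for k > q),
using gamma(-m) = gamma(m).
Pure AR (q = 0): c_0 = sigma^2 = 1, c_k = 0 for k >= 1.
Equations for k = 0 and k = 1 (AR order 1):
  gamma(0) = phi_1 gamma(1) + c_0
  gamma(1) = phi_1 gamma(0) + c_1
Substituting the second into the first: gamma(0) (1 - phi_1^2) = c_0 + phi_1 c_1, so
  gamma(0) = c_0 / (1 - phi_1^2) = 1 / (1 - (0.423)^2) = 1 / 0.821071 = 1.217921.
  gamma(1) = phi_1 gamma(0) = (0.423)(1.217921) = 0.515181.
Therefore gamma(1) = 0.5152 (to 4 decimal places).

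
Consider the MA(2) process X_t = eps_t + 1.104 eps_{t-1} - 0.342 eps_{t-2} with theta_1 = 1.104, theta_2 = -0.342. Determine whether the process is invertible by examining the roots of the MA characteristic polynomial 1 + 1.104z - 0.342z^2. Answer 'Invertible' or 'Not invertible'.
\text{Not invertible}

The MA(q) characteristic polynomial is P(z) = 1 + 1.104z - 0.342z^2.
Invertibility requires all roots to lie outside the unit circle, i.e. |z| > 1 for every root.
Set 1 + (1.104) z + (-0.342) z^2 = 0, i.e. a z^2 + b z + c = 0 with a = -0.342, b = 1.104, c = 1.
Discriminant D = b^2 - 4ac = (1.104)^2 - 4*(-0.342)*1 = 1.218816 - (-1.368) = 2.586816.
D >= 0, so the roots are real: z = (-b +/- sqrt(D)) / (2a) = (-1.104 +/- 1.608358) / (-0.684).
  z_1 = (-1.104 + 1.608358) / (-0.684) = -0.7374,   |z_1| = 0.7374.
  z_2 = (-1.104 - 1.608358) / (-0.684) = 3.9654,   |z_2| = 3.9654.
Moduli of all roots: 0.7374, 3.9654.
All moduli strictly greater than 1? No.
Verdict: Not invertible.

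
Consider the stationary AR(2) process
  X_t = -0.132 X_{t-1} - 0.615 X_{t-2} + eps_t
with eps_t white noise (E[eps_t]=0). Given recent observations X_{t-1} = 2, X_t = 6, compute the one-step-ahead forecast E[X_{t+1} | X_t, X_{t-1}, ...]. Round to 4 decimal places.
E[X_{t+1} \mid \mathcal F_t] = -2.0220

For an AR(p) model X_t = c + sum_i phi_i X_{t-i} + eps_t, the
one-step-ahead conditional mean is
  E[X_{t+1} | X_t, ...] = c + sum_i phi_i X_{t+1-i}.
Substitute known values:
  E[X_{t+1} | ...] = (-0.132) * (6) + (-0.615) * (2)
                   = -2.0220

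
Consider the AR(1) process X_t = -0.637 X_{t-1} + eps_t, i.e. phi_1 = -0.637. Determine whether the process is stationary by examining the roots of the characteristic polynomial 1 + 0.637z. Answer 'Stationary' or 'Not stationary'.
\text{Stationary}

The AR(p) characteristic polynomial is P(z) = 1 + 0.637z.
Stationarity requires all roots to lie outside the unit circle, i.e. |z| > 1 for every root.
This is linear in z: 1 + (0.637) z = 0  =>  z = -1/(0.637) = -1.569859,  |z| = 1.569859.
Moduli of all roots: 1.5699.
All moduli strictly greater than 1? Yes.
Verdict: Stationary.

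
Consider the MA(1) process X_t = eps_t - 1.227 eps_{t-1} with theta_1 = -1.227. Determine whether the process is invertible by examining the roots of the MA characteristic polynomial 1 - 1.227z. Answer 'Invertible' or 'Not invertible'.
\text{Not invertible}

The MA(q) characteristic polynomial is P(z) = 1 - 1.227z.
Invertibility requires all roots to lie outside the unit circle, i.e. |z| > 1 for every root.
This is linear in z: 1 + (-1.227) z = 0  =>  z = -1/(-1.227) = 0.814996,  |z| = 0.814996.
Moduli of all roots: 0.8150.
All moduli strictly greater than 1? No.
Verdict: Not invertible.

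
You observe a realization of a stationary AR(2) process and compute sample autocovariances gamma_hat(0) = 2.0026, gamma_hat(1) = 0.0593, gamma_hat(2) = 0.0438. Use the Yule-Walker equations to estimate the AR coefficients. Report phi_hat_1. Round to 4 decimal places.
\hat\phi_{1} = 0.0290

The Yule-Walker equations for an AR(p) process read, in matrix form,
  Gamma_p phi = r_p,   with   (Gamma_p)_{ij} = gamma(|i - j|),
                       (r_p)_i = gamma(i),   i,j = 1..p.
Substitute the sample gammas (Toeplitz matrix and right-hand side of size 2):
  Gamma_p = [[2.0026, 0.0593], [0.0593, 2.0026]]
  r_p     = [0.0593, 0.0438]
Written out:
  2.0026 phi_1 + 0.0593 phi_2 = 0.0593
  0.0593 phi_1 + 2.0026 phi_2 = 0.0438
Solve by Cramer's rule:
  det = gamma(0)^2 - gamma(1)^2 = (2.0026)^2 - (0.0593)^2 = 4.01040676 - 0.00351649 = 4.00689027
  phi_hat_1 = [gamma(1) gamma(0) - gamma(1) gamma(2)] / det = [(0.0593)(2.0026) - (0.0593)(0.0438)] / 4.00689027 = 0.11615684 / 4.00689027 = 0.029
  phi_hat_2 = [gamma(0) gamma(2) - gamma(1)^2] / det = [(2.0026)(0.0438) - (0.0593)^2] / 4.00689027 = 0.08419739 / 4.00689027 = 0.021
So phi_hat = [0.0290, 0.0210].
Therefore phi_hat_1 = 0.0290.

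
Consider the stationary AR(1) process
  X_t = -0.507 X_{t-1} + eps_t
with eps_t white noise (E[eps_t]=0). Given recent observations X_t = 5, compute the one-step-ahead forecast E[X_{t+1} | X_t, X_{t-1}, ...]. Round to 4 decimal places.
E[X_{t+1} \mid \mathcal F_t] = -2.5350

For an AR(p) model X_t = c + sum_i phi_i X_{t-i} + eps_t, the
one-step-ahead conditional mean is
  E[X_{t+1} | X_t, ...] = c + sum_i phi_i X_{t+1-i}.
Substitute known values:
  E[X_{t+1} | ...] = (-0.507) * (5)
                   = -2.5350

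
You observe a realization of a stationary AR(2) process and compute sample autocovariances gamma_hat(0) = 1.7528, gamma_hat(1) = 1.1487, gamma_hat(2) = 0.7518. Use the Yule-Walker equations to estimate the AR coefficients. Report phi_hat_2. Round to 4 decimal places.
\hat\phi_{2} = -0.0010

The Yule-Walker equations for an AR(p) process read, in matrix form,
  Gamma_p phi = r_p,   with   (Gamma_p)_{ij} = gamma(|i - j|),
                       (r_p)_i = gamma(i),   i,j = 1..p.
Substitute the sample gammas (Toeplitz matrix and right-hand side of size 2):
  Gamma_p = [[1.7528, 1.1487], [1.1487, 1.7528]]
  r_p     = [1.1487, 0.7518]
Written out:
  1.7528 phi_1 + 1.1487 phi_2 = 1.1487
  1.1487 phi_1 + 1.7528 phi_2 = 0.7518
Solve by Cramer's rule:
  det = gamma(0)^2 - gamma(1)^2 = (1.7528)^2 - (1.1487)^2 = 3.07230784 - 1.31951169 = 1.75279615
  phi_hat_1 = [gamma(1) gamma(0) - gamma(1) gamma(2)] / det = [(1.1487)(1.7528) - (1.1487)(0.7518)] / 1.75279615 = 1.1498487 / 1.75279615 = 0.656
  phi_hat_2 = [gamma(0) gamma(2) - gamma(1)^2] / det = [(1.7528)(0.7518) - (1.1487)^2] / 1.75279615 = -0.00175665 / 1.75279615 = -0.001
So phi_hat = [0.6560, -0.0010].
Therefore phi_hat_2 = -0.0010.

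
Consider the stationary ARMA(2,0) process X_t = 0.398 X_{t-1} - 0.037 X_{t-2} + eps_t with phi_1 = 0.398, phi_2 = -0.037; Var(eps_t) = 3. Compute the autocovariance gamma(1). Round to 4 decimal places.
\gamma(1) = 1.3522

Multiply the model equation by X_{t-k} and take expectations. With theta_0 = psi_0 = 1 and psi_j the MA(infinity) weights, this gives
  gamma(k) - sum_i phi_i gamma(k-i) = c_k,
  c_k = sigma^2 * sum_{j=k..q} theta_j psi_{j-k}   (c_k = 0 for k > q),
using gamma(-m) = gamma(m).
Pure AR (q = 0): c_0 = sigma^2 = 3, c_k = 0 for k >= 1.
Equations for k = 0, 1, 2 (AR order 2, c_2 = 0):
  (E0) gamma(0) = phi_1 gamma(1) + phi_2 gamma(2) + c_0
  (E1) gamma(1) = phi_1 gamma(0) + phi_2 gamma(1) + c_1
  (E2) gamma(2) = phi_1 gamma(1) + phi_2 gamma(0)
From (E1): gamma(1) = A gamma(0) + B with
  A = phi_1 / (1 - phi_2) = 0.398 / 1.037 = 0.383799,   B = c_1 / (1 - phi_2) = 0 / 1.037 = 0.
Insert (E2) into (E0): gamma(0) (1 - phi_2^2) = phi_1 (1 + phi_2) gamma(1) + c_0.
  phi_1 (1 + phi_2) = (0.398)(0.963) = 0.383274,   1 - phi_2^2 = 0.998631.
Replace gamma(1) by A gamma(0) + B and collect gamma(0):
  gamma(0) [0.998631 - (0.383274)(0.383799)] = c_0 = 3
  gamma(0) * 0.851531 = 3
  gamma(0) = 3 / 0.851531 = 3.523068.
  gamma(1) = A gamma(0) = (0.383799)(3.523068) = 1.352151.
Therefore gamma(1) = 1.3522 (to 4 decimal places).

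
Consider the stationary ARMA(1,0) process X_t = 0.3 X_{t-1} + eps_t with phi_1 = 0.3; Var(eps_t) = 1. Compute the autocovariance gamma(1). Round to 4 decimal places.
\gamma(1) = 0.3297

Multiply the model equation by X_{t-k} and take expectations. With theta_0 = psi_0 = 1 and psi_j the MA(infinity) weights, this gives
  gamma(k) - sum_i phi_i gamma(k-i) = c_k,
  c_k = sigma^2 * sum_{j=k..q} theta_j psi_{j-k}   (c_k = 0 for k > q),
using gamma(-m) = gamma(m).
Pure AR (q = 0): c_0 = sigma^2 = 1, c_k = 0 for k >= 1.
Equations for k = 0 and k = 1 (AR order 1):
  gamma(0) = phi_1 gamma(1) + c_0
  gamma(1) = phi_1 gamma(0) + c_1
Substituting the second into the first: gamma(0) (1 - phi_1^2) = c_0 + phi_1 c_1, so
  gamma(0) = c_0 / (1 - phi_1^2) = 1 / (1 - (0.3)^2) = 1 / 0.91 = 1.098901.
  gamma(1) = phi_1 gamma(0) = (0.3)(1.098901) = 0.32967.
Therefore gamma(1) = 0.3297 (to 4 decimal places).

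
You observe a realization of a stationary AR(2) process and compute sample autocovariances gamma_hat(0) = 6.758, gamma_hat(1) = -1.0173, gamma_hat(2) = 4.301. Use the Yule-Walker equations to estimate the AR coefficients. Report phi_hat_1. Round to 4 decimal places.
\hat\phi_{1} = -0.0560

The Yule-Walker equations for an AR(p) process read, in matrix form,
  Gamma_p phi = r_p,   with   (Gamma_p)_{ij} = gamma(|i - j|),
                       (r_p)_i = gamma(i),   i,j = 1..p.
Substitute the sample gammas (Toeplitz matrix and right-hand side of size 2):
  Gamma_p = [[6.758, -1.0173], [-1.0173, 6.758]]
  r_p     = [-1.0173, 4.301]
Written out:
  6.758 phi_1 - 1.0173 phi_2 = -1.0173
  -1.0173 phi_1 + 6.758 phi_2 = 4.301
Solve by Cramer's rule:
  det = gamma(0)^2 - gamma(1)^2 = (6.758)^2 - (-1.0173)^2 = 45.670564 - 1.03489929 = 44.63566471
  phi_hat_1 = [gamma(1) gamma(0) - gamma(1) gamma(2)] / det = [(-1.0173)(6.758) - (-1.0173)(4.301)] / 44.63566471 = -2.4995061 / 44.63566471 = -0.056
  phi_hat_2 = [gamma(0) gamma(2) - gamma(1)^2] / det = [(6.758)(4.301) - (-1.0173)^2] / 44.63566471 = 28.03125871 / 44.63566471 = 0.628
So phi_hat = [-0.0560, 0.6280].
Therefore phi_hat_1 = -0.0560.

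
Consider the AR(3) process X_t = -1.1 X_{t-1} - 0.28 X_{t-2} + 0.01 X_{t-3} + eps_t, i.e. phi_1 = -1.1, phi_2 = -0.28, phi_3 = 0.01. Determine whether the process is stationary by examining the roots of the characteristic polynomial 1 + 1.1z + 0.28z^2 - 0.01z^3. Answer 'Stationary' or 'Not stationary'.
\text{Stationary}

The AR(p) characteristic polynomial is P(z) = 1 + 1.1z + 0.28z^2 - 0.01z^3.
Stationarity requires all roots to lie outside the unit circle, i.e. |z| > 1 for every root.
Degree 3: look for a simple real root z0 first, then factor out (1 - z/z0) and solve the remaining quadratic.
Testing z0 = -2: P(-2) = 1 + (1.1)(-2) + (0.28)(-2)^2 + (-0.01)(-2)^3
  = 1 + (-2.2) + (1.12) + (0.08) = 0.  So z_0 = -2 is a root, |z_0| = 2.
Divide out the factor (1 + 0.5 z) = (1 - z/z0) (since 1/z0 = -0.5):
  P(z) = (1 + 0.5 z)(1 + (0.6) z + (-0.02) z^2)
  [check: z-coef 0.6 - (-0.5) = 1.1; z^2-coef -0.02 - (-0.5)(0.6) = 0.28; z^3-coef -(-0.5)(-0.02) = -0.01.]
Remaining roots from the quadratic factor 1 + (0.6) z + (-0.02) z^2:
  Set 1 + (0.6) z + (-0.02) z^2 = 0, i.e. a z^2 + b z + c = 0 with a = -0.02, b = 0.6, c = 1.
  Discriminant D = b^2 - 4ac = (0.6)^2 - 4*(-0.02)*1 = 0.36 - (-0.08) = 0.44.
  D >= 0, so the roots are real: z = (-b +/- sqrt(D)) / (2a) = (-0.6 +/- 0.663325) / (-0.04).
    z_1 = (-0.6 + 0.663325) / (-0.04) = -1.5831,   |z_1| = 1.5831.
    z_2 = (-0.6 - 0.663325) / (-0.04) = 31.5831,   |z_2| = 31.5831.
Moduli of all roots: 2.0000, 1.5831, 31.5831.
All moduli strictly greater than 1? Yes.
Verdict: Stationary.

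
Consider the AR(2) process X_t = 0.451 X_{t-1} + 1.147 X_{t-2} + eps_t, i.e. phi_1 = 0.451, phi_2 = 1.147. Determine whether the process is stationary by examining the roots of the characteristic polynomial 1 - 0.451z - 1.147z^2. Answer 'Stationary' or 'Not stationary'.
\text{Not stationary}

The AR(p) characteristic polynomial is P(z) = 1 - 0.451z - 1.147z^2.
Stationarity requires all roots to lie outside the unit circle, i.e. |z| > 1 for every root.
Set 1 + (-0.451) z + (-1.147) z^2 = 0, i.e. a z^2 + b z + c = 0 with a = -1.147, b = -0.451, c = 1.
Discriminant D = b^2 - 4ac = (-0.451)^2 - 4*(-1.147)*1 = 0.203401 - (-4.588) = 4.791401.
D >= 0, so the roots are real: z = (-b +/- sqrt(D)) / (2a) = (0.451 +/- 2.188927) / (-2.294).
  z_1 = (0.451 + 2.188927) / (-2.294) = -1.1508,   |z_1| = 1.1508.
  z_2 = (0.451 - 2.188927) / (-2.294) = 0.7576,   |z_2| = 0.7576.
Moduli of all roots: 1.1508, 0.7576.
All moduli strictly greater than 1? No.
Verdict: Not stationary.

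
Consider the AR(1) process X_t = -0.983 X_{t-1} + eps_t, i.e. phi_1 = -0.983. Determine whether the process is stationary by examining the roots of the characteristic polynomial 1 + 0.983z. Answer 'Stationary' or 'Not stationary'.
\text{Stationary}

The AR(p) characteristic polynomial is P(z) = 1 + 0.983z.
Stationarity requires all roots to lie outside the unit circle, i.e. |z| > 1 for every root.
This is linear in z: 1 + (0.983) z = 0  =>  z = -1/(0.983) = -1.017294,  |z| = 1.017294.
Moduli of all roots: 1.0173.
All moduli strictly greater than 1? Yes.
Verdict: Stationary.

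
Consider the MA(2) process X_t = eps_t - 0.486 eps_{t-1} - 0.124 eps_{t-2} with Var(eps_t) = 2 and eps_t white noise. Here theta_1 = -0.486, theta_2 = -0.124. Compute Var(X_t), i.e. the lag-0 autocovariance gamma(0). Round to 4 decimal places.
\gamma(0) = 2.5031

For an MA(q) process X_t = eps_t + sum_i theta_i eps_{t-i} with
Var(eps_t) = sigma^2, the variance is
  gamma(0) = sigma^2 * (1 + sum_i theta_i^2).
  sum_i theta_i^2 = (-0.486)^2 + (-0.124)^2 = 0.236196 + 0.015376 = 0.251572.
  gamma(0) = 2 * (1 + 0.251572) = 2 * 1.251572 = 2.503144, which rounds to 2.5031.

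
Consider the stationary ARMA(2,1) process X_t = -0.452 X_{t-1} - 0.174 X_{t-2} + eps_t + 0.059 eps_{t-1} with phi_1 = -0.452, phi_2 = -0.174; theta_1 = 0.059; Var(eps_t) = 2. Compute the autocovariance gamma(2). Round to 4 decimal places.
\gamma(2) = -0.0454

Multiply the model equation by X_{t-k} and take expectations. With theta_0 = psi_0 = 1 and psi_j the MA(infinity) weights, this gives
  gamma(k) - sum_i phi_i gamma(k-i) = c_k,
  c_k = sigma^2 * sum_{j=k..q} theta_j psi_{j-k}   (c_k = 0 for k > q),
using gamma(-m) = gamma(m).
psi-weights needed (psi_j = theta_j + sum_i phi_i psi_{j-i}):
  psi_1 = theta_1 + phi_1 = 0.059 + (-0.452) = -0.393
Right-hand sides:
  c_0 = sigma^2 (1 + theta_1 psi_1) = 2 * (1 + (0.059)(-0.393)) = 2 * 0.976813 = 1.953626
  c_1 = sigma^2 theta_1 = 2 * (0.059) = 0.118
  c_2 = 0
Equations for k = 0, 1, 2 (AR order 2, c_2 = 0):
  (E0) gamma(0) = phi_1 gamma(1) + phi_2 gamma(2) + c_0
  (E1) gamma(1) = phi_1 gamma(0) + phi_2 gamma(1) + c_1
  (E2) gamma(2) = phi_1 gamma(1) + phi_2 gamma(0)
From (E1): gamma(1) = A gamma(0) + B with
  A = phi_1 / (1 - phi_2) = -0.452 / 1.174 = -0.385009,   B = c_1 / (1 - phi_2) = 0.118 / 1.174 = 0.100511.
Insert (E2) into (E0): gamma(0) (1 - phi_2^2) = phi_1 (1 + phi_2) gamma(1) + c_0.
  phi_1 (1 + phi_2) = (-0.452)(0.826) = -0.373352,   1 - phi_2^2 = 0.969724.
Replace gamma(1) by A gamma(0) + B and collect gamma(0):
  gamma(0) [0.969724 - (-0.373352)(-0.385009)] = (-0.373352)(0.100511) + 1.953626
  gamma(0) * 0.82598 = 1.9161
  gamma(0) = 1.9161 / 0.82598 = 2.319789.
  gamma(1) = A gamma(0) + B = (-0.385009)(2.319789) + (0.100511) = -0.792627.
  gamma(2) = phi_1 gamma(1) + phi_2 gamma(0) = (-0.452)(-0.792627) + (-0.174)(2.319789) = -0.045376.
Therefore gamma(2) = -0.0454 (to 4 decimal places).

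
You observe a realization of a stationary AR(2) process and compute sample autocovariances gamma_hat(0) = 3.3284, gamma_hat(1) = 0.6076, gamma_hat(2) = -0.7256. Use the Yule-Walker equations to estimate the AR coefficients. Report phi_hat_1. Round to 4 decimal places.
\hat\phi_{1} = 0.2300

The Yule-Walker equations for an AR(p) process read, in matrix form,
  Gamma_p phi = r_p,   with   (Gamma_p)_{ij} = gamma(|i - j|),
                       (r_p)_i = gamma(i),   i,j = 1..p.
Substitute the sample gammas (Toeplitz matrix and right-hand side of size 2):
  Gamma_p = [[3.3284, 0.6076], [0.6076, 3.3284]]
  r_p     = [0.6076, -0.7256]
Written out:
  3.3284 phi_1 + 0.6076 phi_2 = 0.6076
  0.6076 phi_1 + 3.3284 phi_2 = -0.7256
Solve by Cramer's rule:
  det = gamma(0)^2 - gamma(1)^2 = (3.3284)^2 - (0.6076)^2 = 11.07824656 - 0.36917776 = 10.7090688
  phi_hat_1 = [gamma(1) gamma(0) - gamma(1) gamma(2)] / det = [(0.6076)(3.3284) - (0.6076)(-0.7256)] / 10.7090688 = 2.4632104 / 10.7090688 = 0.23
  phi_hat_2 = [gamma(0) gamma(2) - gamma(1)^2] / det = [(3.3284)(-0.7256) - (0.6076)^2] / 10.7090688 = -2.7842648 / 10.7090688 = -0.26
So phi_hat = [0.2300, -0.2600].
Therefore phi_hat_1 = 0.2300.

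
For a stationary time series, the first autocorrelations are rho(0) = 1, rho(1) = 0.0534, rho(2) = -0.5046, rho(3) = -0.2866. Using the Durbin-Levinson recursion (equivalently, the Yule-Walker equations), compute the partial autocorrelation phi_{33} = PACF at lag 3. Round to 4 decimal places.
\phi_{33} = -0.2961

The PACF at lag k is phi_{kk}, the last component of the solution
to the Yule-Walker system G_k phi = r_k where
  (G_k)_{ij} = rho(|i - j|), (r_k)_i = rho(i), i,j = 1..k.
Equivalently, Durbin-Levinson gives phi_{kk} iteratively:
  phi_{11} = rho(1)
  phi_{kk} = [rho(k) - sum_{j=1..k-1} phi_{k-1,j} rho(k-j)]
            / [1 - sum_{j=1..k-1} phi_{k-1,j} rho(j)],
  phi_{k,j} = phi_{k-1,j} - phi_{kk} phi_{k-1,k-j},  j = 1..k-1.
Step k = 1:
  phi_11 = rho(1) = 0.0534.
Step k = 2:
  phi_22 = [rho(2) - phi_11 rho(1)] / [1 - phi_11 rho(1)] = [-0.5046 - (0.0534)(0.0534)] / [1 - (0.0534)(0.0534)]
         = -0.50745156 / 0.99714844 = -0.508903.
  Update: phi_21 = phi_11 - phi_22 phi_11 = 0.0534 - (-0.508903)(0.0534) = 0.080575.
Step k = 3:
  phi_33 = [rho(3) - phi_21 rho(2) - phi_22 rho(1)] / [1 - phi_21 rho(1) - phi_22 rho(2)]
    numerator   = -0.2866 - (0.080575)(-0.5046) - (-0.508903)(0.0534) = -0.21876624
    denominator = 1 - (0.080575)(0.0534) - (-0.508903)(-0.5046) = 0.73890496
  phi_33 = -0.21876624 / 0.73890496 = -0.2961.
Therefore phi_{33} = -0.2961.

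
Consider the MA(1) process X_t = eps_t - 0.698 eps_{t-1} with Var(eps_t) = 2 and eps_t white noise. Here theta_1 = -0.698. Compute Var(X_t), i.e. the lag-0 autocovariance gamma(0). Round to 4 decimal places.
\gamma(0) = 2.9744

For an MA(q) process X_t = eps_t + sum_i theta_i eps_{t-i} with
Var(eps_t) = sigma^2, the variance is
  gamma(0) = sigma^2 * (1 + sum_i theta_i^2).
  sum_i theta_i^2 = (-0.698)^2 = 0.487204.
  gamma(0) = 2 * (1 + 0.487204) = 2 * 1.487204 = 2.974408, which rounds to 2.9744.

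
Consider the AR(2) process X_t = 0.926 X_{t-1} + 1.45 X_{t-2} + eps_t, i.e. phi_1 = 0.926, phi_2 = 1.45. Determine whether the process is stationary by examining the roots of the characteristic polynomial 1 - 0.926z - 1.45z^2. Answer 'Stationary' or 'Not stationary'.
\text{Not stationary}

The AR(p) characteristic polynomial is P(z) = 1 - 0.926z - 1.45z^2.
Stationarity requires all roots to lie outside the unit circle, i.e. |z| > 1 for every root.
Set 1 + (-0.926) z + (-1.45) z^2 = 0, i.e. a z^2 + b z + c = 0 with a = -1.45, b = -0.926, c = 1.
Discriminant D = b^2 - 4ac = (-0.926)^2 - 4*(-1.45)*1 = 0.857476 - (-5.8) = 6.657476.
D >= 0, so the roots are real: z = (-b +/- sqrt(D)) / (2a) = (0.926 +/- 2.580209) / (-2.9).
  z_1 = (0.926 + 2.580209) / (-2.9) = -1.209,   |z_1| = 1.209.
  z_2 = (0.926 - 2.580209) / (-2.9) = 0.5704,   |z_2| = 0.5704.
Moduli of all roots: 1.2090, 0.5704.
All moduli strictly greater than 1? No.
Verdict: Not stationary.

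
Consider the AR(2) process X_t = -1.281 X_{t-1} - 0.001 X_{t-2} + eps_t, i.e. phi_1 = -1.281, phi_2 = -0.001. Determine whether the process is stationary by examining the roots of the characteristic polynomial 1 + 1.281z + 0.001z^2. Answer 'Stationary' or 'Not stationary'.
\text{Not stationary}

The AR(p) characteristic polynomial is P(z) = 1 + 1.281z + 0.001z^2.
Stationarity requires all roots to lie outside the unit circle, i.e. |z| > 1 for every root.
Set 1 + (1.281) z + (0.001) z^2 = 0, i.e. a z^2 + b z + c = 0 with a = 0.001, b = 1.281, c = 1.
Discriminant D = b^2 - 4ac = (1.281)^2 - 4*(0.001)*1 = 1.640961 - (0.004) = 1.636961.
D >= 0, so the roots are real: z = (-b +/- sqrt(D)) / (2a) = (-1.281 +/- 1.279438) / (0.002).
  z_1 = (-1.281 + 1.279438) / (0.002) = -0.7811,   |z_1| = 0.7811.
  z_2 = (-1.281 - 1.279438) / (0.002) = -1280.2189,   |z_2| = 1280.2189.
Moduli of all roots: 0.7811, 1280.2189.
All moduli strictly greater than 1? No.
Verdict: Not stationary.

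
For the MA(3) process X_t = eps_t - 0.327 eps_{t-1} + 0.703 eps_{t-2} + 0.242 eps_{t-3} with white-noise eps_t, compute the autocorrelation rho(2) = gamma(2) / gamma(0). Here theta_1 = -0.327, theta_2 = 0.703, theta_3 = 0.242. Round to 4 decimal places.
\rho(2) = 0.3759

For an MA(q) process with theta_0 = 1, the autocovariance is
  gamma(k) = sigma^2 * sum_{i=0..q-k} theta_i * theta_{i+k},
and rho(k) = gamma(k) / gamma(0). Sigma^2 cancels.
  numerator   = (1)*(0.703) + (-0.327)*(0.242) = 0.623866.
  denominator = (1)^2 + (-0.327)^2 + (0.703)^2 + (0.242)^2 = 1.659702.
  rho(2) = 0.623866 / 1.659702 = 0.3759.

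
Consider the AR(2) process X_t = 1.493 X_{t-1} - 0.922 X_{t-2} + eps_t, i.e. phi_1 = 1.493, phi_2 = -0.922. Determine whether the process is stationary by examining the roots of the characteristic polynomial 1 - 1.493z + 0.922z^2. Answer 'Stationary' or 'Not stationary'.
\text{Stationary}

The AR(p) characteristic polynomial is P(z) = 1 - 1.493z + 0.922z^2.
Stationarity requires all roots to lie outside the unit circle, i.e. |z| > 1 for every root.
Set 1 + (-1.493) z + (0.922) z^2 = 0, i.e. a z^2 + b z + c = 0 with a = 0.922, b = -1.493, c = 1.
Discriminant D = b^2 - 4ac = (-1.493)^2 - 4*(0.922)*1 = 2.229049 - (3.688) = -1.458951.
D < 0, so the roots are the complex-conjugate pair z = (-b +/- i sqrt(-D)) / (2a) = 0.8097 +/- 0.655i.
For a conjugate pair |z|^2 = z * conj(z) = (product of roots) = c/a = 1/(0.922) = 1.084599, so |z| = sqrt(1.084599) = 1.0414 for both roots.
Moduli of all roots: 1.0414, 1.0414.
All moduli strictly greater than 1? Yes.
Verdict: Stationary.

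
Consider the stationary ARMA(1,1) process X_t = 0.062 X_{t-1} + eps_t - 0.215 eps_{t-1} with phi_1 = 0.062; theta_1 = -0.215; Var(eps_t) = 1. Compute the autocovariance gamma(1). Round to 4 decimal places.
\gamma(1) = -0.1515

Multiply the model equation by X_{t-k} and take expectations. With theta_0 = psi_0 = 1 and psi_j the MA(infinity) weights, this gives
  gamma(k) - sum_i phi_i gamma(k-i) = c_k,
  c_k = sigma^2 * sum_{j=k..q} theta_j psi_{j-k}   (c_k = 0 for k > q),
using gamma(-m) = gamma(m).
psi-weights needed (psi_j = theta_j + sum_i phi_i psi_{j-i}):
  psi_1 = theta_1 + phi_1 = -0.215 + (0.062) = -0.153
Right-hand sides:
  c_0 = sigma^2 (1 + theta_1 psi_1) = 1 * (1 + (-0.215)(-0.153)) = 1 * 1.032895 = 1.032895
  c_1 = sigma^2 theta_1 = 1 * (-0.215) = -0.215
  c_2 = 0
Equations for k = 0 and k = 1 (AR order 1):
  gamma(0) = phi_1 gamma(1) + c_0
  gamma(1) = phi_1 gamma(0) + c_1
Substituting the second into the first: gamma(0) (1 - phi_1^2) = c_0 + phi_1 c_1, so
  gamma(0) = (c_0 + phi_1 c_1) / (1 - phi_1^2) = (1.032895 + (0.062)(-0.215)) / (1 - (0.062)^2) = 1.019565 / 0.996156 = 1.023499.
  gamma(1) = phi_1 gamma(0) + c_1 = (0.062)(1.023499) + (-0.215) = -0.151543.
Therefore gamma(1) = -0.1515 (to 4 decimal places).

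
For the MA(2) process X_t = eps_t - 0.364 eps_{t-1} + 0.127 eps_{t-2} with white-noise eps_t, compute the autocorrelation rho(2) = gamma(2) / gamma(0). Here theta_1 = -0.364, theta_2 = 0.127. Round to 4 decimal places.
\rho(2) = 0.1106

For an MA(q) process with theta_0 = 1, the autocovariance is
  gamma(k) = sigma^2 * sum_{i=0..q-k} theta_i * theta_{i+k},
and rho(k) = gamma(k) / gamma(0). Sigma^2 cancels.
  numerator   = (1)*(0.127) = 0.127.
  denominator = (1)^2 + (-0.364)^2 + (0.127)^2 = 1.148625.
  rho(2) = 0.127 / 1.148625 = 0.1106.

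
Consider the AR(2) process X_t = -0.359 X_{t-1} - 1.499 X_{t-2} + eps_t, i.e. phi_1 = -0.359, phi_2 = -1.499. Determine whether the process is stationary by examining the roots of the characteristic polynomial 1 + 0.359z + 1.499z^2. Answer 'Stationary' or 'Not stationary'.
\text{Not stationary}

The AR(p) characteristic polynomial is P(z) = 1 + 0.359z + 1.499z^2.
Stationarity requires all roots to lie outside the unit circle, i.e. |z| > 1 for every root.
Set 1 + (0.359) z + (1.499) z^2 = 0, i.e. a z^2 + b z + c = 0 with a = 1.499, b = 0.359, c = 1.
Discriminant D = b^2 - 4ac = (0.359)^2 - 4*(1.499)*1 = 0.128881 - (5.996) = -5.867119.
D < 0, so the roots are the complex-conjugate pair z = (-b +/- i sqrt(-D)) / (2a) = -0.1197 +/- 0.8079i.
For a conjugate pair |z|^2 = z * conj(z) = (product of roots) = c/a = 1/(1.499) = 0.667111, so |z| = sqrt(0.667111) = 0.8168 for both roots.
Moduli of all roots: 0.8168, 0.8168.
All moduli strictly greater than 1? No.
Verdict: Not stationary.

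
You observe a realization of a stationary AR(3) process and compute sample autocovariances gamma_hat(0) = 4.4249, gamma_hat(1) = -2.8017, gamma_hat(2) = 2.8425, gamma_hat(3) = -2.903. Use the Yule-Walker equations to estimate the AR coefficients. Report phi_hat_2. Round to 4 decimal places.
\hat\phi_{2} = 0.2840

The Yule-Walker equations for an AR(p) process read, in matrix form,
  Gamma_p phi = r_p,   with   (Gamma_p)_{ij} = gamma(|i - j|),
                       (r_p)_i = gamma(i),   i,j = 1..p.
Substitute the sample gammas (Toeplitz matrix and right-hand side of size 3):
  Gamma_p = [[4.4249, -2.8017, 2.8425], [-2.8017, 4.4249, -2.8017], [2.8425, -2.8017, 4.4249]]
  r_p     = [-2.8017, 2.8425, -2.903]
Written out (R1..R3):
  (R1) 4.4249 phi_1 - 2.8017 phi_2 + 2.8425 phi_3 = -2.8017
  (R2) -2.8017 phi_1 + 4.4249 phi_2 - 2.8017 phi_3 = 2.8425
  (R3) 2.8425 phi_1 - 2.8017 phi_2 + 4.4249 phi_3 = -2.903
Gaussian elimination:
  R2 <- R2 - (-2.8017/4.4249) R1 = R2 - (-0.633167) R1:  2.650956 phi_2 - 1.001923 phi_3 = 1.068556
  R3 <- R3 - (2.8425/4.4249) R1 = R3 - (0.642387) R1:  -1.001923 phi_2 + 2.598914 phi_3 = -1.103223
  R3 <- R3 - (-1.001923/2.650956) R2 = R3 - (-0.377948) R2:  2.220239 phi_3 = -0.699365
Back-substitution:
  phi_hat_3 = -0.699365 / 2.220239 = -0.314995
  phi_hat_2 = (1.068556 - (-1.001923)(-0.314995)) / 2.650956 = 0.284032
  phi_hat_1 = (-2.8017 - (-2.8017)(0.284032) - (2.8425)(-0.314995)) / 4.4249 = -0.250979
So phi_hat = [-0.2510, 0.2840, -0.3150].
Therefore phi_hat_2 = 0.2840.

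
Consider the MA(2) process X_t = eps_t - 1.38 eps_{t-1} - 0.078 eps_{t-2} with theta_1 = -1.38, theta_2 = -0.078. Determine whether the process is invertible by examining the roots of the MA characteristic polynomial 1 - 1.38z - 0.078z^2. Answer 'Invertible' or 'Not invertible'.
\text{Not invertible}

The MA(q) characteristic polynomial is P(z) = 1 - 1.38z - 0.078z^2.
Invertibility requires all roots to lie outside the unit circle, i.e. |z| > 1 for every root.
Set 1 + (-1.38) z + (-0.078) z^2 = 0, i.e. a z^2 + b z + c = 0 with a = -0.078, b = -1.38, c = 1.
Discriminant D = b^2 - 4ac = (-1.38)^2 - 4*(-0.078)*1 = 1.9044 - (-0.312) = 2.2164.
D >= 0, so the roots are real: z = (-b +/- sqrt(D)) / (2a) = (1.38 +/- 1.488758) / (-0.156).
  z_1 = (1.38 + 1.488758) / (-0.156) = -18.3895,   |z_1| = 18.3895.
  z_2 = (1.38 - 1.488758) / (-0.156) = 0.6972,   |z_2| = 0.6972.
Moduli of all roots: 18.3895, 0.6972.
All moduli strictly greater than 1? No.
Verdict: Not invertible.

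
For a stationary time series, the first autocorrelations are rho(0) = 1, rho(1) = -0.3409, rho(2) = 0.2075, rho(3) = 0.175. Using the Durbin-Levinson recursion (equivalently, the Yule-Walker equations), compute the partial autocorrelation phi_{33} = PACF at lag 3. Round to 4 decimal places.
\phi_{33} = 0.3130

The PACF at lag k is phi_{kk}, the last component of the solution
to the Yule-Walker system G_k phi = r_k where
  (G_k)_{ij} = rho(|i - j|), (r_k)_i = rho(i), i,j = 1..k.
Equivalently, Durbin-Levinson gives phi_{kk} iteratively:
  phi_{11} = rho(1)
  phi_{kk} = [rho(k) - sum_{j=1..k-1} phi_{k-1,j} rho(k-j)]
            / [1 - sum_{j=1..k-1} phi_{k-1,j} rho(j)],
  phi_{k,j} = phi_{k-1,j} - phi_{kk} phi_{k-1,k-j},  j = 1..k-1.
Step k = 1:
  phi_11 = rho(1) = -0.3409.
Step k = 2:
  phi_22 = [rho(2) - phi_11 rho(1)] / [1 - phi_11 rho(1)] = [0.2075 - (-0.3409)(-0.3409)] / [1 - (-0.3409)(-0.3409)]
         = 0.09128719 / 0.88378719 = 0.103291.
  Update: phi_21 = phi_11 - phi_22 phi_11 = -0.3409 - (0.103291)(-0.3409) = -0.305688.
Step k = 3:
  phi_33 = [rho(3) - phi_21 rho(2) - phi_22 rho(1)] / [1 - phi_21 rho(1) - phi_22 rho(2)]
    numerator   = 0.175 - (-0.305688)(0.2075) - (0.103291)(-0.3409) = 0.27364216
    denominator = 1 - (-0.305688)(-0.3409) - (0.103291)(0.2075) = 0.87435805
  phi_33 = 0.27364216 / 0.87435805 = 0.313.
Therefore phi_{33} = 0.3130.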